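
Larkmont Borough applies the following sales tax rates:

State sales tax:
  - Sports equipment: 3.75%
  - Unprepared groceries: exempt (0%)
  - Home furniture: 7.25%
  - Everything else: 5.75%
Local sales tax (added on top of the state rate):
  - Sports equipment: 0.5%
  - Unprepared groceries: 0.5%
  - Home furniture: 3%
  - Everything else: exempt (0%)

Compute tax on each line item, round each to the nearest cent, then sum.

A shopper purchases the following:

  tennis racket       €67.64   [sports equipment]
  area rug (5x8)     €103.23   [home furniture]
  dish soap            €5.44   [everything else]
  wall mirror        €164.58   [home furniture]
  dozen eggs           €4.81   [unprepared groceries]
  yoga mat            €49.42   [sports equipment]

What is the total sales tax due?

€32.75

Tennis racket €67.64: sports equipment → 3.75% + 0.5% local = 4.25% → €2.87
Area rug (5x8) €103.23: home furniture → 7.25% + 3% local = 10.25% → €10.58
Dish soap €5.44: everything else → 5.75% + 0% local = 5.75% → €0.31
Wall mirror €164.58: home furniture → 7.25% + 3% local = 10.25% → €16.87
Dozen eggs €4.81: unprepared groceries → 0% + 0.5% local = 0.5% → €0.02
Yoga mat €49.42: sports equipment → 3.75% + 0.5% local = 4.25% → €2.10
Total tax = €2.87 + €10.58 + €0.31 + €16.87 + €0.02 + €2.10 = €32.75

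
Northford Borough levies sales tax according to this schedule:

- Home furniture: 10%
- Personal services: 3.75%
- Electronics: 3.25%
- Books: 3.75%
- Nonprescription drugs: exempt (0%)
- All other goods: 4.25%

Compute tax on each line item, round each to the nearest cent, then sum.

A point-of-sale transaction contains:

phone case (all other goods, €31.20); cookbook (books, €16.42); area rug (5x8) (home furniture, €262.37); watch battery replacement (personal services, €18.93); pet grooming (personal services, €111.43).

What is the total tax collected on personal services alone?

€4.89

Watch battery replacement €18.93: personal services → 3.75% → €0.71
Pet grooming €111.43: personal services → 3.75% → €4.18
Tax on personal services = €0.71 + €4.18 = €4.89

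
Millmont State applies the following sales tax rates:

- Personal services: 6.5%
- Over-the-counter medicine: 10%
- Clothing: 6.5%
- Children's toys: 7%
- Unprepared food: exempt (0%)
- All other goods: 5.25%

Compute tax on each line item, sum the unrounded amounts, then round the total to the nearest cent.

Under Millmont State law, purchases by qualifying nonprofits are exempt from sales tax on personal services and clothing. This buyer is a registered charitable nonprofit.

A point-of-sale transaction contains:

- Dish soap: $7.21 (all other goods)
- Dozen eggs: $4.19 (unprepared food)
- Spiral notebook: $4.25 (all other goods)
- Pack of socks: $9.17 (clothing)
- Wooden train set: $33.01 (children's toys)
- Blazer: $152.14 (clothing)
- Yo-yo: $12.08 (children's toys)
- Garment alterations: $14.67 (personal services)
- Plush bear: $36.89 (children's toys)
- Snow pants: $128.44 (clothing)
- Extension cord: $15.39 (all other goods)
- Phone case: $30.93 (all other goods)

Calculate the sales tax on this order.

Dish soap $7.21: all other goods → 5.25% → $0.378525
Dozen eggs $4.19: unprepared food → 0% → $0.00
Spiral notebook $4.25: all other goods → 5.25% → $0.223125
Pack of socks $9.17: clothing, buyer-exempt → 0% → $0.00
Wooden train set $33.01: children's toys → 7% → $2.3107
Blazer $152.14: clothing, buyer-exempt → 0% → $0.00
Yo-yo $12.08: children's toys → 7% → $0.8456
Garment alterations $14.67: personal services, buyer-exempt → 0% → $0.00
Plush bear $36.89: children's toys → 7% → $2.5823
Snow pants $128.44: clothing, buyer-exempt → 0% → $0.00
Extension cord $15.39: all other goods → 5.25% → $0.807975
Phone case $30.93: all other goods → 5.25% → $1.623825
Unrounded tax sum = $8.77205 → $8.77

$8.77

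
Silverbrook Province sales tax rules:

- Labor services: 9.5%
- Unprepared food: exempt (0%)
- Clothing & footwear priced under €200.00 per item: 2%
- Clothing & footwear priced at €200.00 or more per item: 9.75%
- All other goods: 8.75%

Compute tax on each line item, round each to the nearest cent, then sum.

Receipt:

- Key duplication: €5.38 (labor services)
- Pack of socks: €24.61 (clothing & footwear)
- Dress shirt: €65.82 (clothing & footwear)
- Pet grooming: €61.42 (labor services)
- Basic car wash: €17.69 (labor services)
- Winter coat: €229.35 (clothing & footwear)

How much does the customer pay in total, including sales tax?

Key duplication €5.38: labor services → 9.5% → €0.51
Pack of socks €24.61: clothing & footwear, under €200.00 → 2% → €0.49
Dress shirt €65.82: clothing & footwear, under €200.00 → 2% → €1.32
Pet grooming €61.42: labor services → 9.5% → €5.83
Basic car wash €17.69: labor services → 9.5% → €1.68
Winter coat €229.35: clothing & footwear, €200.00 or more → 9.75% → €22.36
Subtotal = €404.27; tax = €32.19; total due = €436.46

€436.46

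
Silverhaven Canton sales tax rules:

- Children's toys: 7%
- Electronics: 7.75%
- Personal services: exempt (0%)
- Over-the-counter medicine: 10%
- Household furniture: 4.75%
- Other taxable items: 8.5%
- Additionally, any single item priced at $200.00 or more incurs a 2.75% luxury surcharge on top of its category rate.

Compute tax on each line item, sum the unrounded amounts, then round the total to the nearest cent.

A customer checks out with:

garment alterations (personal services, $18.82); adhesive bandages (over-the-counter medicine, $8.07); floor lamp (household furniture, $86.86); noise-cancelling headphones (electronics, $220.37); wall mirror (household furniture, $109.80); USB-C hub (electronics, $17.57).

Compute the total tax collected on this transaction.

$34.65

Garment alterations $18.82: personal services → 0% → $0.00
Adhesive bandages $8.07: over-the-counter medicine → 10% → $0.807
Floor lamp $86.86: household furniture → 4.75% → $4.12585
Noise-cancelling headphones $220.37: electronics → 7.75% + 2.75% surcharge = 10.5% → $23.13885
Wall mirror $109.80: household furniture → 4.75% → $5.2155
USB-C hub $17.57: electronics → 7.75% → $1.361675
Unrounded tax sum = $34.648875 → $34.65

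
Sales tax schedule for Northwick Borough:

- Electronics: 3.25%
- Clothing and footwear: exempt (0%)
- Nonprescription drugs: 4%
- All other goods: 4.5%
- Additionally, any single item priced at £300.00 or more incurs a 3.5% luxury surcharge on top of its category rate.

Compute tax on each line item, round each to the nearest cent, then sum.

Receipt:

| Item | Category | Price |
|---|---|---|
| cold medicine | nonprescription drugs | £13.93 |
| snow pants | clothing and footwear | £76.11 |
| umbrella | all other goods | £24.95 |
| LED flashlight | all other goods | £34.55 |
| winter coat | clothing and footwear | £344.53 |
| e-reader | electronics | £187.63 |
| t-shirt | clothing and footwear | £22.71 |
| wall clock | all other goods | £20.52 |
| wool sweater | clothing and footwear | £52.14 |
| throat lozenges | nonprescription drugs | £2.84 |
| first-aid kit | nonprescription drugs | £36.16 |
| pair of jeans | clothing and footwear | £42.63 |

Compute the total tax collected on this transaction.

£23.87

Cold medicine £13.93: nonprescription drugs → 4% → £0.56
Snow pants £76.11: clothing and footwear → 0% → £0.00
Umbrella £24.95: all other goods → 4.5% → £1.12
LED flashlight £34.55: all other goods → 4.5% → £1.55
Winter coat £344.53: clothing and footwear → 0% + 3.5% surcharge = 3.5% → £12.06
E-reader £187.63: electronics → 3.25% → £6.10
T-shirt £22.71: clothing and footwear → 0% → £0.00
Wall clock £20.52: all other goods → 4.5% → £0.92
Wool sweater £52.14: clothing and footwear → 0% → £0.00
Throat lozenges £2.84: nonprescription drugs → 4% → £0.11
First-aid kit £36.16: nonprescription drugs → 4% → £1.45
Pair of jeans £42.63: clothing and footwear → 0% → £0.00
Total tax = £0.56 + £1.12 + £1.55 + £12.06 + £6.10 + £0.92 + £0.11 + £1.45 = £23.87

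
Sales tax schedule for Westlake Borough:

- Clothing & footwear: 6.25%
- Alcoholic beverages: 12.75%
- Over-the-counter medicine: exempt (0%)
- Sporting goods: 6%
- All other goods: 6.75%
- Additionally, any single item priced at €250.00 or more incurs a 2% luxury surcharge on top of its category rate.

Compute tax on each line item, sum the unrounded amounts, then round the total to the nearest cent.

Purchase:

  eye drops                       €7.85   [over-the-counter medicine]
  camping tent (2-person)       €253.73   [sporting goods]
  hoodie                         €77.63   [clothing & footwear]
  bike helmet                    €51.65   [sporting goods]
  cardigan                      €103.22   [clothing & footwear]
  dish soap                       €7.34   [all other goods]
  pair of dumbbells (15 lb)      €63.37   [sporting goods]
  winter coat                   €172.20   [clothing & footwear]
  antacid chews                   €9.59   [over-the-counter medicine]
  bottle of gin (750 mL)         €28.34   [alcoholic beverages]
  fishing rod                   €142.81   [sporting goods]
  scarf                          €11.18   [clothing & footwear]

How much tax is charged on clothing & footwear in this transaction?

€22.76

Hoodie €77.63: clothing & footwear → 6.25% → €4.851875
Cardigan €103.22: clothing & footwear → 6.25% → €6.45125
Winter coat €172.20: clothing & footwear → 6.25% → €10.7625
Scarf €11.18: clothing & footwear → 6.25% → €0.69875
Tax on clothing & footwear: unrounded sum = €22.764375 → €22.76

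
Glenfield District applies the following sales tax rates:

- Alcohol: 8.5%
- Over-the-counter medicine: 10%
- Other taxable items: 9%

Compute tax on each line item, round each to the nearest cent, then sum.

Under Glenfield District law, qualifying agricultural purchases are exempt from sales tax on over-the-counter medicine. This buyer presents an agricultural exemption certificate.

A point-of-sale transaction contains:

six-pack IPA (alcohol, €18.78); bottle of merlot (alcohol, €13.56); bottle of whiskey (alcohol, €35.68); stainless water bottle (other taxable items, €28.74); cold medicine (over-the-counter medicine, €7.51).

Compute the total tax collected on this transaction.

€8.37

Six-pack IPA €18.78: alcohol → 8.5% → €1.60
Bottle of merlot €13.56: alcohol → 8.5% → €1.15
Bottle of whiskey €35.68: alcohol → 8.5% → €3.03
Stainless water bottle €28.74: other taxable items → 9% → €2.59
Cold medicine €7.51: over-the-counter medicine, buyer-exempt → 0% → €0.00
Total tax = €1.60 + €1.15 + €3.03 + €2.59 = €8.37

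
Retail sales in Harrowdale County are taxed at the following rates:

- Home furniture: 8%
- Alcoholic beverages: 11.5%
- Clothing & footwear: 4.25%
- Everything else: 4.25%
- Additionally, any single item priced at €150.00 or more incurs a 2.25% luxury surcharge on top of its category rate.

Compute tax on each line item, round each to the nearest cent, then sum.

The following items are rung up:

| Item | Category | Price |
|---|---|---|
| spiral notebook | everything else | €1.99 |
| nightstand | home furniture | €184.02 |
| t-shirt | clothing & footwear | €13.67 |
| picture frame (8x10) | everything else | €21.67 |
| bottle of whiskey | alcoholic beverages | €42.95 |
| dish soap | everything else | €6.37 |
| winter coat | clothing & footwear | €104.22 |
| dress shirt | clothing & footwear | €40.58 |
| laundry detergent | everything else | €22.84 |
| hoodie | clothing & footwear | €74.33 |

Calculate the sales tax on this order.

€35.93

Spiral notebook €1.99: everything else → 4.25% → €0.08
Nightstand €184.02: home furniture → 8% + 2.25% surcharge = 10.25% → €18.86
T-shirt €13.67: clothing & footwear → 4.25% → €0.58
Picture frame (8x10) €21.67: everything else → 4.25% → €0.92
Bottle of whiskey €42.95: alcoholic beverages → 11.5% → €4.94
Dish soap €6.37: everything else → 4.25% → €0.27
Winter coat €104.22: clothing & footwear → 4.25% → €4.43
Dress shirt €40.58: clothing & footwear → 4.25% → €1.72
Laundry detergent €22.84: everything else → 4.25% → €0.97
Hoodie €74.33: clothing & footwear → 4.25% → €3.16
Total tax = €0.08 + €18.86 + €0.58 + €0.92 + €4.94 + €0.27 + €4.43 + €1.72 + €0.97 + €3.16 = €35.93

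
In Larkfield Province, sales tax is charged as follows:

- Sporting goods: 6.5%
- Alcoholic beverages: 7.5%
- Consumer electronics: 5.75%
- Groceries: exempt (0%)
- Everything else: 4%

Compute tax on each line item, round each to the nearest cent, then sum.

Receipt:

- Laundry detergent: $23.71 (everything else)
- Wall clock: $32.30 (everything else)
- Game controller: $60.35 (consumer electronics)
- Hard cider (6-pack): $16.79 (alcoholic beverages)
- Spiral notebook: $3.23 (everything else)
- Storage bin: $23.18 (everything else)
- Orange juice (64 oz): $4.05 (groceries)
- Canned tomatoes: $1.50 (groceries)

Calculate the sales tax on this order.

$8.03

Laundry detergent $23.71: everything else → 4% → $0.95
Wall clock $32.30: everything else → 4% → $1.29
Game controller $60.35: consumer electronics → 5.75% → $3.47
Hard cider (6-pack) $16.79: alcoholic beverages → 7.5% → $1.26
Spiral notebook $3.23: everything else → 4% → $0.13
Storage bin $23.18: everything else → 4% → $0.93
Orange juice (64 oz) $4.05: groceries → 0% → $0.00
Canned tomatoes $1.50: groceries → 0% → $0.00
Total tax = $0.95 + $1.29 + $3.47 + $1.26 + $0.13 + $0.93 = $8.03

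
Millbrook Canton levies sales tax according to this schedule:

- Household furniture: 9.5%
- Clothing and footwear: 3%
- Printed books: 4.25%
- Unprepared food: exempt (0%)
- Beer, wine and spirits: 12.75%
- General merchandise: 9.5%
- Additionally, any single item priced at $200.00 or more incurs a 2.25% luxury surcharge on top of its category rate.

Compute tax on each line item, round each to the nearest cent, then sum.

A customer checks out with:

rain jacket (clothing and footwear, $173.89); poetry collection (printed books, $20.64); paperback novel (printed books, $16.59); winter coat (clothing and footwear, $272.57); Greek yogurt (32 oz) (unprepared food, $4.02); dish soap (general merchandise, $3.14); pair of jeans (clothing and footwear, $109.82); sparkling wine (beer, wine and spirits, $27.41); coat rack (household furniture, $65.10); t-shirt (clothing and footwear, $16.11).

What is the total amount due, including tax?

Rain jacket $173.89: clothing and footwear → 3% → $5.22
Poetry collection $20.64: printed books → 4.25% → $0.88
Paperback novel $16.59: printed books → 4.25% → $0.71
Winter coat $272.57: clothing and footwear → 3% + 2.25% surcharge = 5.25% → $14.31
Greek yogurt (32 oz) $4.02: unprepared food → 0% → $0.00
Dish soap $3.14: general merchandise → 9.5% → $0.30
Pair of jeans $109.82: clothing and footwear → 3% → $3.29
Sparkling wine $27.41: beer, wine and spirits → 12.75% → $3.49
Coat rack $65.10: household furniture → 9.5% → $6.18
T-shirt $16.11: clothing and footwear → 3% → $0.48
Subtotal = $709.29; tax = $34.86; total due = $744.15

$744.15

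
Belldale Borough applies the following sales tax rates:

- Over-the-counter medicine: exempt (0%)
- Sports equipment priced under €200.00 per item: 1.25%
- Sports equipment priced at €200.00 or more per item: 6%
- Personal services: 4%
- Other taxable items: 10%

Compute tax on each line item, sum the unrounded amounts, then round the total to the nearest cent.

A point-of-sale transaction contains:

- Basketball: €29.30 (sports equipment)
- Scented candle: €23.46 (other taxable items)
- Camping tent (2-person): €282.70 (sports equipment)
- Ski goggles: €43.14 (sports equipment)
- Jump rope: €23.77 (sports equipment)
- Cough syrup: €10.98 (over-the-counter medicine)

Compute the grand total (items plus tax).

€433.86

Basketball €29.30: sports equipment, under €200.00 → 1.25% → €0.36625
Scented candle €23.46: other taxable items → 10% → €2.346
Camping tent (2-person) €282.70: sports equipment, €200.00 or more → 6% → €16.962
Ski goggles €43.14: sports equipment, under €200.00 → 1.25% → €0.53925
Jump rope €23.77: sports equipment, under €200.00 → 1.25% → €0.297125
Cough syrup €10.98: over-the-counter medicine → 0% → €0.00
Subtotal = €413.35; unrounded tax = €20.510625 → €20.51; total due = €433.86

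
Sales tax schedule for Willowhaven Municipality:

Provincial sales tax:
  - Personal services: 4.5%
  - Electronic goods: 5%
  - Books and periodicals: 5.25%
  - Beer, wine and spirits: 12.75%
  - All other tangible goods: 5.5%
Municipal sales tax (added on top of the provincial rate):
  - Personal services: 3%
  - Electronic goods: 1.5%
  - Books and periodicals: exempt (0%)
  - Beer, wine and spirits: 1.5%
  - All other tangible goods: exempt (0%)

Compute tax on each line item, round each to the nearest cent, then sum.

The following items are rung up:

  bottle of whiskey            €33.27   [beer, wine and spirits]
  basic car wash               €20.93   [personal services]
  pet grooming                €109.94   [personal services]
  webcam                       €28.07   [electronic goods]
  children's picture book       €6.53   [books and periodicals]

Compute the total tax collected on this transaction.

Bottle of whiskey €33.27: beer, wine and spirits → 12.75% + 1.5% municipal = 14.25% → €4.74
Basic car wash €20.93: personal services → 4.5% + 3% municipal = 7.5% → €1.57
Pet grooming €109.94: personal services → 4.5% + 3% municipal = 7.5% → €8.25
Webcam €28.07: electronic goods → 5% + 1.5% municipal = 6.5% → €1.82
Children's picture book €6.53: books and periodicals → 5.25% + 0% municipal = 5.25% → €0.34
Total tax = €4.74 + €1.57 + €8.25 + €1.82 + €0.34 = €16.72

€16.72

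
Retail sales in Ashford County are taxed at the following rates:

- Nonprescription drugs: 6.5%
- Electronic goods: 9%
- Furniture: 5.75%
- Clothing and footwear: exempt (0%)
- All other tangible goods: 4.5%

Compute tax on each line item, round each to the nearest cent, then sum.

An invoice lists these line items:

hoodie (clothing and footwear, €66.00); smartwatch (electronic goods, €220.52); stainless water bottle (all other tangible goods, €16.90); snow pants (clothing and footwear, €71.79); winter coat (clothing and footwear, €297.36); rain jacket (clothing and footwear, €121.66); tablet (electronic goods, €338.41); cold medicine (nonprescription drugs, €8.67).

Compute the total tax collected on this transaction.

Hoodie €66.00: clothing and footwear → 0% → €0.00
Smartwatch €220.52: electronic goods → 9% → €19.85
Stainless water bottle €16.90: all other tangible goods → 4.5% → €0.76
Snow pants €71.79: clothing and footwear → 0% → €0.00
Winter coat €297.36: clothing and footwear → 0% → €0.00
Rain jacket €121.66: clothing and footwear → 0% → €0.00
Tablet €338.41: electronic goods → 9% → €30.46
Cold medicine €8.67: nonprescription drugs → 6.5% → €0.56
Total tax = €19.85 + €0.76 + €30.46 + €0.56 = €51.63

€51.63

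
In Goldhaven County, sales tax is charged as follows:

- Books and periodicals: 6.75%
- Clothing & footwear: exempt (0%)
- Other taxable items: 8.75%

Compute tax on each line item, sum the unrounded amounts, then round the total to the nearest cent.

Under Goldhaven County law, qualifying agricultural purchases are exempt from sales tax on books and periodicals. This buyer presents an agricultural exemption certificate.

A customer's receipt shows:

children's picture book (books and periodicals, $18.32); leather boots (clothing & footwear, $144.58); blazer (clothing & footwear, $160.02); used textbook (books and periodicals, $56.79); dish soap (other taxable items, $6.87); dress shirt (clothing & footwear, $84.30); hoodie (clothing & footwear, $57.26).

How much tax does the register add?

$0.60

Children's picture book $18.32: books and periodicals, buyer-exempt → 0% → $0.00
Leather boots $144.58: clothing & footwear → 0% → $0.00
Blazer $160.02: clothing & footwear → 0% → $0.00
Used textbook $56.79: books and periodicals, buyer-exempt → 0% → $0.00
Dish soap $6.87: other taxable items → 8.75% → $0.601125
Dress shirt $84.30: clothing & footwear → 0% → $0.00
Hoodie $57.26: clothing & footwear → 0% → $0.00
Unrounded tax sum = $0.601125 → $0.60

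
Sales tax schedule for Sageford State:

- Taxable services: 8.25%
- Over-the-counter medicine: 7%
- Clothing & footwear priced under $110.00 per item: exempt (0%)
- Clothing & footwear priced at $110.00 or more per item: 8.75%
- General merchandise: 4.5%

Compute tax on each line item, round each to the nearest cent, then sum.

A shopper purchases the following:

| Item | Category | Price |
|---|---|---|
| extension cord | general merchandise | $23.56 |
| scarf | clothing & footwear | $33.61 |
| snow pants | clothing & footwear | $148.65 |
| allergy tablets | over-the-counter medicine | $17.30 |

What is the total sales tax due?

Extension cord $23.56: general merchandise → 4.5% → $1.06
Scarf $33.61: clothing & footwear, under $110.00 → 0% → $0.00
Snow pants $148.65: clothing & footwear, $110.00 or more → 8.75% → $13.01
Allergy tablets $17.30: over-the-counter medicine → 7% → $1.21
Total tax = $1.06 + $13.01 + $1.21 = $15.28

$15.28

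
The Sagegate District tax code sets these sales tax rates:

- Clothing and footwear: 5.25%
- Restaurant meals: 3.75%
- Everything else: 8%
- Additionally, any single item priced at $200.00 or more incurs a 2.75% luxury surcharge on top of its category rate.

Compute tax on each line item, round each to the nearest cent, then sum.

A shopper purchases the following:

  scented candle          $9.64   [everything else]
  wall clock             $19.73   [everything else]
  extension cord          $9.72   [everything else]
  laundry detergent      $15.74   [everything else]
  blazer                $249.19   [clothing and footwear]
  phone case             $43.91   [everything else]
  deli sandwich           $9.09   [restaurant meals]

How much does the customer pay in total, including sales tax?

$385.20

Scented candle $9.64: everything else → 8% → $0.77
Wall clock $19.73: everything else → 8% → $1.58
Extension cord $9.72: everything else → 8% → $0.78
Laundry detergent $15.74: everything else → 8% → $1.26
Blazer $249.19: clothing and footwear → 5.25% + 2.75% surcharge = 8% → $19.94
Phone case $43.91: everything else → 8% → $3.51
Deli sandwich $9.09: restaurant meals → 3.75% → $0.34
Subtotal = $357.02; tax = $28.18; total due = $385.20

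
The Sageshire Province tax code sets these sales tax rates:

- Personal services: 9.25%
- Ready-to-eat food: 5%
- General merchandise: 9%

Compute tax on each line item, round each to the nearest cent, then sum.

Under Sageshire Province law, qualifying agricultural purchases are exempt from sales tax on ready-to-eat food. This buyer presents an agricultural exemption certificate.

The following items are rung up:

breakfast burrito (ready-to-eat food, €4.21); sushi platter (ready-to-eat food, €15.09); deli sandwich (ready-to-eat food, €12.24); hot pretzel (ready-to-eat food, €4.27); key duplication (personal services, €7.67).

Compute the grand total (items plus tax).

€44.19

Breakfast burrito €4.21: ready-to-eat food, buyer-exempt → 0% → €0.00
Sushi platter €15.09: ready-to-eat food, buyer-exempt → 0% → €0.00
Deli sandwich €12.24: ready-to-eat food, buyer-exempt → 0% → €0.00
Hot pretzel €4.27: ready-to-eat food, buyer-exempt → 0% → €0.00
Key duplication €7.67: personal services → 9.25% → €0.71
Subtotal = €43.48; tax = €0.71; total due = €44.19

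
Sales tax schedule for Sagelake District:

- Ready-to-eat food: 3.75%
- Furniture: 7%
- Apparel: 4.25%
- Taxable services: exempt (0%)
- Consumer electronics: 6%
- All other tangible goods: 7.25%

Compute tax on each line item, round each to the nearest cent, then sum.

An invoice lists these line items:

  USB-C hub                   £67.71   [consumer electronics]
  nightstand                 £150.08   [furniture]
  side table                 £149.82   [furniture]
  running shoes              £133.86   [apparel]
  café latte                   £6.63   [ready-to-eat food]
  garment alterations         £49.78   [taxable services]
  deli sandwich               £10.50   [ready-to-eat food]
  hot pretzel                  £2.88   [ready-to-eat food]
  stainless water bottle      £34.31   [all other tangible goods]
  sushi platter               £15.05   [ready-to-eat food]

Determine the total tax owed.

£34.55

USB-C hub £67.71: consumer electronics → 6% → £4.06
Nightstand £150.08: furniture → 7% → £10.51
Side table £149.82: furniture → 7% → £10.49
Running shoes £133.86: apparel → 4.25% → £5.69
Café latte £6.63: ready-to-eat food → 3.75% → £0.25
Garment alterations £49.78: taxable services → 0% → £0.00
Deli sandwich £10.50: ready-to-eat food → 3.75% → £0.39
Hot pretzel £2.88: ready-to-eat food → 3.75% → £0.11
Stainless water bottle £34.31: all other tangible goods → 7.25% → £2.49
Sushi platter £15.05: ready-to-eat food → 3.75% → £0.56
Total tax = £4.06 + £10.51 + £10.49 + £5.69 + £0.25 + £0.39 + £0.11 + £2.49 + £0.56 = £34.55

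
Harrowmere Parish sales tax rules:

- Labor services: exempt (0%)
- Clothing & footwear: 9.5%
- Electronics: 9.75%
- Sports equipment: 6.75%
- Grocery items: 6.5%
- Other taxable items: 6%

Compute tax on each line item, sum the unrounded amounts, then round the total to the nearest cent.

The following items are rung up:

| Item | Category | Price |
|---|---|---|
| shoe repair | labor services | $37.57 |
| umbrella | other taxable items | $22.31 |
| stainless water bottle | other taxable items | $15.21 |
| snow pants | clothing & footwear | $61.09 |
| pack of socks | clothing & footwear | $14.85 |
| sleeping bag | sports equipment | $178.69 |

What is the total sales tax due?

Shoe repair $37.57: labor services → 0% → $0.00
Umbrella $22.31: other taxable items → 6% → $1.3386
Stainless water bottle $15.21: other taxable items → 6% → $0.9126
Snow pants $61.09: clothing & footwear → 9.5% → $5.80355
Pack of socks $14.85: clothing & footwear → 9.5% → $1.41075
Sleeping bag $178.69: sports equipment → 6.75% → $12.061575
Unrounded tax sum = $21.527075 → $21.53

$21.53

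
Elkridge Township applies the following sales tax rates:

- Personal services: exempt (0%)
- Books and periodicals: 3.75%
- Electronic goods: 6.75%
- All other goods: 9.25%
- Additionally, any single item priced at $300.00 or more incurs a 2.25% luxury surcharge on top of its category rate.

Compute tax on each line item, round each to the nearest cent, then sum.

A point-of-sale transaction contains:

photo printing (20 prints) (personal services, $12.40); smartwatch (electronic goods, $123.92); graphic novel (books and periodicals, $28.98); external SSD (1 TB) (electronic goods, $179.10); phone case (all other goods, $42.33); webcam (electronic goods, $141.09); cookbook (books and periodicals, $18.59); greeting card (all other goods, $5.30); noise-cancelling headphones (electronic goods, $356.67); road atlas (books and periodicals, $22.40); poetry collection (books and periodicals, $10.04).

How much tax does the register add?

$69.49

Photo printing (20 prints) $12.40: personal services → 0% → $0.00
Smartwatch $123.92: electronic goods → 6.75% → $8.36
Graphic novel $28.98: books and periodicals → 3.75% → $1.09
External SSD (1 TB) $179.10: electronic goods → 6.75% → $12.09
Phone case $42.33: all other goods → 9.25% → $3.92
Webcam $141.09: electronic goods → 6.75% → $9.52
Cookbook $18.59: books and periodicals → 3.75% → $0.70
Greeting card $5.30: all other goods → 9.25% → $0.49
Noise-cancelling headphones $356.67: electronic goods → 6.75% + 2.25% surcharge = 9% → $32.10
Road atlas $22.40: books and periodicals → 3.75% → $0.84
Poetry collection $10.04: books and periodicals → 3.75% → $0.38
Total tax = $8.36 + $1.09 + $12.09 + $3.92 + $9.52 + $0.70 + $0.49 + $32.10 + $0.84 + $0.38 = $69.49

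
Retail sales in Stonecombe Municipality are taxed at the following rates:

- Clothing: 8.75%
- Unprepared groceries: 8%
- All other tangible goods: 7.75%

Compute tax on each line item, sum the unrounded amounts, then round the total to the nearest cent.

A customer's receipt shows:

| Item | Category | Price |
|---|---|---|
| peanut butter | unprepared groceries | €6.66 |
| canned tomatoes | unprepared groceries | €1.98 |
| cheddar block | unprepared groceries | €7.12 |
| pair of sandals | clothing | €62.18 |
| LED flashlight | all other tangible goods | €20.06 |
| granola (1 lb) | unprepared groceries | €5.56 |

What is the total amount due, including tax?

Peanut butter €6.66: unprepared groceries → 8% → €0.5328
Canned tomatoes €1.98: unprepared groceries → 8% → €0.1584
Cheddar block €7.12: unprepared groceries → 8% → €0.5696
Pair of sandals €62.18: clothing → 8.75% → €5.44075
LED flashlight €20.06: all other tangible goods → 7.75% → €1.55465
Granola (1 lb) €5.56: unprepared groceries → 8% → €0.4448
Subtotal = €103.56; unrounded tax = €8.701 → €8.70; total due = €112.26

€112.26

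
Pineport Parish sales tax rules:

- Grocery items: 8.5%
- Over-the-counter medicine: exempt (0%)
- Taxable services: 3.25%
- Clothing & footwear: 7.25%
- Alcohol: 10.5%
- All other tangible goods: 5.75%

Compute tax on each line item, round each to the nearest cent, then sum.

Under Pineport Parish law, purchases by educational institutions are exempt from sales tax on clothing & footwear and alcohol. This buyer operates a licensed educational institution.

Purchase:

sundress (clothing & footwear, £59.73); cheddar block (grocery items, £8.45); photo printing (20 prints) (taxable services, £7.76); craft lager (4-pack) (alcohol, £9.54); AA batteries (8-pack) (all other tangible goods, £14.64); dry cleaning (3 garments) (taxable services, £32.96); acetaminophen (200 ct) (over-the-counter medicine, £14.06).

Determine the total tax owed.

£2.88

Sundress £59.73: clothing & footwear, buyer-exempt → 0% → £0.00
Cheddar block £8.45: grocery items → 8.5% → £0.72
Photo printing (20 prints) £7.76: taxable services → 3.25% → £0.25
Craft lager (4-pack) £9.54: alcohol, buyer-exempt → 0% → £0.00
AA batteries (8-pack) £14.64: all other tangible goods → 5.75% → £0.84
Dry cleaning (3 garments) £32.96: taxable services → 3.25% → £1.07
Acetaminophen (200 ct) £14.06: over-the-counter medicine → 0% → £0.00
Total tax = £0.72 + £0.25 + £0.84 + £1.07 = £2.88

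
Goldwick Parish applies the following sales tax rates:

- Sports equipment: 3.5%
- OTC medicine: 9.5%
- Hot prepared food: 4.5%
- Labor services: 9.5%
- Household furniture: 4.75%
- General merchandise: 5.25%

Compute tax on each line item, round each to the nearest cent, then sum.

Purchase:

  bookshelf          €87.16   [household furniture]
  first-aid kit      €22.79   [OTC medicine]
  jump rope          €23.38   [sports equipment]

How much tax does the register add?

Bookshelf €87.16: household furniture → 4.75% → €4.14
First-aid kit €22.79: OTC medicine → 9.5% → €2.17
Jump rope €23.38: sports equipment → 3.5% → €0.82
Total tax = €4.14 + €2.17 + €0.82 = €7.13

€7.13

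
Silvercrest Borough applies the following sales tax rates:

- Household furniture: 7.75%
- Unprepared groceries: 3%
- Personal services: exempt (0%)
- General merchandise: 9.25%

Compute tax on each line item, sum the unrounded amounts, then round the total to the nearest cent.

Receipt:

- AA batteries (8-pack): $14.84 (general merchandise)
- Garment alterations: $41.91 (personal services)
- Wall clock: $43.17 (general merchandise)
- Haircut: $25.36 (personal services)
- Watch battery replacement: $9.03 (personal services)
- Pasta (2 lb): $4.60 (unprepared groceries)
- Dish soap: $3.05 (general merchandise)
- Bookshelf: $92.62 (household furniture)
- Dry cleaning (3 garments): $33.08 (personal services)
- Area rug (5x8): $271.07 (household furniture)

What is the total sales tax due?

$33.97

AA batteries (8-pack) $14.84: general merchandise → 9.25% → $1.3727
Garment alterations $41.91: personal services → 0% → $0.00
Wall clock $43.17: general merchandise → 9.25% → $3.993225
Haircut $25.36: personal services → 0% → $0.00
Watch battery replacement $9.03: personal services → 0% → $0.00
Pasta (2 lb) $4.60: unprepared groceries → 3% → $0.138
Dish soap $3.05: general merchandise → 9.25% → $0.282125
Bookshelf $92.62: household furniture → 7.75% → $7.17805
Dry cleaning (3 garments) $33.08: personal services → 0% → $0.00
Area rug (5x8) $271.07: household furniture → 7.75% → $21.007925
Unrounded tax sum = $33.972025 → $33.97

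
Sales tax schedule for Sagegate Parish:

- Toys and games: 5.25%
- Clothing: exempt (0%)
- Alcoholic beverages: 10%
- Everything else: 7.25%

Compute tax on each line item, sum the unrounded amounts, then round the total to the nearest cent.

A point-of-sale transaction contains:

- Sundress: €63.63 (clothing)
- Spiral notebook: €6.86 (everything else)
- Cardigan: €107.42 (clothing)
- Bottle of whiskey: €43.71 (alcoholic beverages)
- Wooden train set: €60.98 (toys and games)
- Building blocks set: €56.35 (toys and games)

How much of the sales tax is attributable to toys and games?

Wooden train set €60.98: toys and games → 5.25% → €3.20145
Building blocks set €56.35: toys and games → 5.25% → €2.958375
Tax on toys and games: unrounded sum = €6.159825 → €6.16

€6.16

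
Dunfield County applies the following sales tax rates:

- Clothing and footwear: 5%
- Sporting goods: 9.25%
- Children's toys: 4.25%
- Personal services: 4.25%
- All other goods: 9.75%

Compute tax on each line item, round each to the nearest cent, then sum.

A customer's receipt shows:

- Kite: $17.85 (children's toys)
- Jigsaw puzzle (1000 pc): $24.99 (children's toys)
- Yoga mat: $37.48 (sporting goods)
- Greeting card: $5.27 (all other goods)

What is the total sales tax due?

$5.80

Kite $17.85: children's toys → 4.25% → $0.76
Jigsaw puzzle (1000 pc) $24.99: children's toys → 4.25% → $1.06
Yoga mat $37.48: sporting goods → 9.25% → $3.47
Greeting card $5.27: all other goods → 9.75% → $0.51
Total tax = $0.76 + $1.06 + $3.47 + $0.51 = $5.80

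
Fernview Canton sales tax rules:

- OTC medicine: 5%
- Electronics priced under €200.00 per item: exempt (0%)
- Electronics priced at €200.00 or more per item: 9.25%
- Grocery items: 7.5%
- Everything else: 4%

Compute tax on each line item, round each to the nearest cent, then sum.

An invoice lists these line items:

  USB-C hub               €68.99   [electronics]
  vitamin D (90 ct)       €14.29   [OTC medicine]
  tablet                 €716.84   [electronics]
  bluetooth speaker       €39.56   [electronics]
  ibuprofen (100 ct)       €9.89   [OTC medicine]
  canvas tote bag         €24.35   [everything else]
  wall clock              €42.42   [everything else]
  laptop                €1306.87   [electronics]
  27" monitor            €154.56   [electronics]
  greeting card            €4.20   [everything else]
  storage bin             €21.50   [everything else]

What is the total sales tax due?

USB-C hub €68.99: electronics, under €200.00 → 0% → €0.00
Vitamin D (90 ct) €14.29: OTC medicine → 5% → €0.71
Tablet €716.84: electronics, €200.00 or more → 9.25% → €66.31
Bluetooth speaker €39.56: electronics, under €200.00 → 0% → €0.00
Ibuprofen (100 ct) €9.89: OTC medicine → 5% → €0.49
Canvas tote bag €24.35: everything else → 4% → €0.97
Wall clock €42.42: everything else → 4% → €1.70
Laptop €1306.87: electronics, €200.00 or more → 9.25% → €120.89
27" monitor €154.56: electronics, under €200.00 → 0% → €0.00
Greeting card €4.20: everything else → 4% → €0.17
Storage bin €21.50: everything else → 4% → €0.86
Total tax = €0.71 + €66.31 + €0.49 + €0.97 + €1.70 + €120.89 + €0.17 + €0.86 = €192.10

€192.10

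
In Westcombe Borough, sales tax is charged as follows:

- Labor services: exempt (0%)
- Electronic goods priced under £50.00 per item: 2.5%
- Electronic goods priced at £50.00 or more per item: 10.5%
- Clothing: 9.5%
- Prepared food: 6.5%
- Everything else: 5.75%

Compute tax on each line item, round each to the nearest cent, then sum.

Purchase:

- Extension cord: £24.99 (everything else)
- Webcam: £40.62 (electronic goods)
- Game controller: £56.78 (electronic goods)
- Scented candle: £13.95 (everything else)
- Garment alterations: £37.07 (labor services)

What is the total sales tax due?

Extension cord £24.99: everything else → 5.75% → £1.44
Webcam £40.62: electronic goods, under £50.00 → 2.5% → £1.02
Game controller £56.78: electronic goods, £50.00 or more → 10.5% → £5.96
Scented candle £13.95: everything else → 5.75% → £0.80
Garment alterations £37.07: labor services → 0% → £0.00
Total tax = £1.44 + £1.02 + £5.96 + £0.80 = £9.22

£9.22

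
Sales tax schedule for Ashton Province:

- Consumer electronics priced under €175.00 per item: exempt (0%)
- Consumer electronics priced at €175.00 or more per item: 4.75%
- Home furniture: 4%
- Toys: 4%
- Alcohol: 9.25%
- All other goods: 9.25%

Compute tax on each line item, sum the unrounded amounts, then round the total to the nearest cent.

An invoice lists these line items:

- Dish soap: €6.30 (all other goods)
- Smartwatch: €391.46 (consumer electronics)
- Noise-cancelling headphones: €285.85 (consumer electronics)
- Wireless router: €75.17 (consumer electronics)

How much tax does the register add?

Dish soap €6.30: all other goods → 9.25% → €0.58275
Smartwatch €391.46: consumer electronics, €175.00 or more → 4.75% → €18.59435
Noise-cancelling headphones €285.85: consumer electronics, €175.00 or more → 4.75% → €13.577875
Wireless router €75.17: consumer electronics, under €175.00 → 0% → €0.00
Unrounded tax sum = €32.754975 → €32.75

€32.75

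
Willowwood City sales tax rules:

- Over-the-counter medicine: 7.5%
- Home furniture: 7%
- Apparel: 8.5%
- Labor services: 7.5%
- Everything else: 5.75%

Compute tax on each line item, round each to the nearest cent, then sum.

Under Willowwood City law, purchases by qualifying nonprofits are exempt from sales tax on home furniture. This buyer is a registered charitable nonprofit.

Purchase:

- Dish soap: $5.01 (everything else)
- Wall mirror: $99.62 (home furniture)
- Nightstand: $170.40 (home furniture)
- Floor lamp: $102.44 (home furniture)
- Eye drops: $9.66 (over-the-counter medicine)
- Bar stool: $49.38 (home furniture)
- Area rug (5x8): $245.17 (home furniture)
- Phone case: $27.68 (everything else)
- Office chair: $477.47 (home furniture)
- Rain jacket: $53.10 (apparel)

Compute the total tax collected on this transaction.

Dish soap $5.01: everything else → 5.75% → $0.29
Wall mirror $99.62: home furniture, buyer-exempt → 0% → $0.00
Nightstand $170.40: home furniture, buyer-exempt → 0% → $0.00
Floor lamp $102.44: home furniture, buyer-exempt → 0% → $0.00
Eye drops $9.66: over-the-counter medicine → 7.5% → $0.72
Bar stool $49.38: home furniture, buyer-exempt → 0% → $0.00
Area rug (5x8) $245.17: home furniture, buyer-exempt → 0% → $0.00
Phone case $27.68: everything else → 5.75% → $1.59
Office chair $477.47: home furniture, buyer-exempt → 0% → $0.00
Rain jacket $53.10: apparel → 8.5% → $4.51
Total tax = $0.29 + $0.72 + $1.59 + $4.51 = $7.11

$7.11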